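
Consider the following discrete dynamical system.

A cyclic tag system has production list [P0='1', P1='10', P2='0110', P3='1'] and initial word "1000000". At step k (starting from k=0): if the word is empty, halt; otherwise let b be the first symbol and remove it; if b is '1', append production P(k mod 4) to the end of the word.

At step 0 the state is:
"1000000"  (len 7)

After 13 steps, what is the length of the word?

3

t=0: "1000000"  (len 7)
t=1: "0000001"  (len 7)
t=2: "000001"  (len 6)
t=3: "00001"  (len 5)
t=4: "0001"  (len 4)
t=5: "001"  (len 3)
t=6: "01"  (len 2)
t=7: "1"  (len 1)
t=8: "1"  (len 1)
t=9: "1"  (len 1)
t=10: "10"  (len 2)
t=11: "00110"  (len 5)
t=12: "0110"  (len 4)
t=13: "110"  (len 3)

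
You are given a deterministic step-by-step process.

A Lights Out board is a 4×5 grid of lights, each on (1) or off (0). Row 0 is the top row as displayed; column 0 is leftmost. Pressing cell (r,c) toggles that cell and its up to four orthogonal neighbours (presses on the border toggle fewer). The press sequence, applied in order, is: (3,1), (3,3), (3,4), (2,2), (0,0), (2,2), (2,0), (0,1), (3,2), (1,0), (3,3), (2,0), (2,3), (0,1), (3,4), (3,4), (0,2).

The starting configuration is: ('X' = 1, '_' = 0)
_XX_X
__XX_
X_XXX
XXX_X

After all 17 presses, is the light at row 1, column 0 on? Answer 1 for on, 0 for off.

0

0) _XX_X
__XX_
X_XXX
XXX_X
1) _XX_X
__XX_
XXXXX
____X
2) _XX_X
__XX_
XXX_X
__XX_
3) _XX_X
__XX_
XXX__
__X_X
4) _XX_X
___X_
X__X_
____X
5) X_X_X
X__X_
X__X_
____X
6) X_X_X
X_XX_
XXX__
__X_X
7) X_X_X
__XX_
__X__
X_X_X
8) _X__X
_XXX_
__X__
X_X_X
9) _X__X
_XXX_
_____
XX_XX
10) XX__X
X_XX_
X____
XX_XX
11) XX__X
X_XX_
X__X_
XXX__
12) XX__X
__XX_
_X_X_
_XX__
13) XX__X
__X__
_XX_X
_XXX_
14) __X_X
_XX__
_XX_X
_XXX_
15) __X_X
_XX__
_XX__
_XX_X
16) __X_X
_XX__
_XX_X
_XXX_
17) _X_XX
_X___
_XX_X
_XXX_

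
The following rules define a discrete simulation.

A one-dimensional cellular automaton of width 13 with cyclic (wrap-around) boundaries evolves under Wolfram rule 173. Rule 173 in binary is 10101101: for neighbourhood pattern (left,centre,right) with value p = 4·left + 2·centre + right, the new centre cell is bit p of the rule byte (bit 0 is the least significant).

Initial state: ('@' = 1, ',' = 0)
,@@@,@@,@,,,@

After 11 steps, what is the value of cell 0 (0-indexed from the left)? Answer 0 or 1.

1

t=0: ,@@@,@@,@,,,@
t=1: @@@,@@,@@,@,@
t=2: @@,@@,@@,@@@@
t=3: @,@@,@@,@@@@@
t=4: ,@@,@@,@@@@@@
t=5: @@,@@,@@@@@@,
t=6: @,@@,@@@@@@,@
t=7: ,@@,@@@@@@,@@
t=8: @@,@@@@@@,@@,
t=9: @,@@@@@@,@@,@
t=10: ,@@@@@@,@@,@@
t=11: @@@@@@,@@,@@,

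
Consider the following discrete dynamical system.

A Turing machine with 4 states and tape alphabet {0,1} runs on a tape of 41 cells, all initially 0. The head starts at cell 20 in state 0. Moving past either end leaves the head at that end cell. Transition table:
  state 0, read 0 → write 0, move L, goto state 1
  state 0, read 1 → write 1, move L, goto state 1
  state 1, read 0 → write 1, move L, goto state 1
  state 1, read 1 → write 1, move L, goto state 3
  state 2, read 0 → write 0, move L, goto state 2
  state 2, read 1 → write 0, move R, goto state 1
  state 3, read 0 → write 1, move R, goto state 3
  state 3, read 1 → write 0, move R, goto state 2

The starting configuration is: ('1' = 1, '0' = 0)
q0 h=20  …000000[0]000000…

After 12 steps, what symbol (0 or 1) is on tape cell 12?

1

[0] q0 h=20  …000000[0]000000…
[1] q1 h=19  …000000[0]000000…
[2] q1 h=18  …000000[0]100000…
[3] q1 h=17  …000000[0]110000…
[4] q1 h=16  …000000[0]111000…
[5] q1 h=15  …000000[0]111100…
[6] q1 h=14  …000000[0]111110…
[7] q1 h=13  …000000[0]111111…
[8] q1 h=12  …000000[0]111111…
[9] q1 h=11  …000000[0]111111…
[10] q1 h=10  …000000[0]111111…
[11] q1 h= 9  …000000[0]111111…
[12] q1 h= 8  …000000[0]111111…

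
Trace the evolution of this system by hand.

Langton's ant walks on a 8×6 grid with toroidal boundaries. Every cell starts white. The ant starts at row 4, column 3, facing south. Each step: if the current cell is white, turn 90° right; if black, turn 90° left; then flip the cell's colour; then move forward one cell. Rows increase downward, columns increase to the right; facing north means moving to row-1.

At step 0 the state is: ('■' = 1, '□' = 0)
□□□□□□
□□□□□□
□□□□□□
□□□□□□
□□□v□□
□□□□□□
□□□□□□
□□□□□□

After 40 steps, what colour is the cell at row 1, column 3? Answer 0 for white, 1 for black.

0

step 0: □□□□□□
□□□□□□
□□□□□□
□□□□□□
□□□v□□
□□□□□□
□□□□□□
□□□□□□
step 1: □□□□□□
□□□□□□
□□□□□□
□□□□□□
□□<■□□
□□□□□□
□□□□□□
□□□□□□
step 2: □□□□□□
□□□□□□
□□□□□□
□□^□□□
□□■■□□
□□□□□□
□□□□□□
□□□□□□
step 3: □□□□□□
□□□□□□
□□□□□□
□□■>□□
□□■■□□
□□□□□□
□□□□□□
□□□□□□
step 4: □□□□□□
□□□□□□
□□□□□□
□□■■□□
□□■v□□
□□□□□□
□□□□□□
□□□□□□
step 5: □□□□□□
□□□□□□
□□□□□□
□□■■□□
□□■□>□
□□□□□□
□□□□□□
□□□□□□
step 6: □□□□□□
□□□□□□
□□□□□□
□□■■□□
□□■□■□
□□□□v□
□□□□□□
□□□□□□
step 7: □□□□□□
□□□□□□
□□□□□□
□□■■□□
□□■□■□
□□□<■□
□□□□□□
□□□□□□
step 8: □□□□□□
□□□□□□
□□□□□□
□□■■□□
□□■^■□
□□□■■□
□□□□□□
□□□□□□
step 9: □□□□□□
□□□□□□
□□□□□□
□□■■□□
□□■■>□
□□□■■□
□□□□□□
□□□□□□
step 10: □□□□□□
□□□□□□
□□□□□□
□□■■^□
□□■■□□
□□□■■□
□□□□□□
□□□□□□
step 11: □□□□□□
□□□□□□
□□□□□□
□□■■■>
□□■■□□
□□□■■□
□□□□□□
□□□□□□
step 12: □□□□□□
□□□□□□
□□□□□□
□□■■■■
□□■■□v
□□□■■□
□□□□□□
□□□□□□
step 13: □□□□□□
□□□□□□
□□□□□□
□□■■■■
□□■■<■
□□□■■□
□□□□□□
□□□□□□
step 14: □□□□□□
□□□□□□
□□□□□□
□□■■^■
□□■■■■
□□□■■□
□□□□□□
□□□□□□
step 15: □□□□□□
□□□□□□
□□□□□□
□□■<□■
□□■■■■
□□□■■□
□□□□□□
□□□□□□
step 16: □□□□□□
□□□□□□
□□□□□□
□□■□□■
□□■v■■
□□□■■□
□□□□□□
□□□□□□
step 17: □□□□□□
□□□□□□
□□□□□□
□□■□□■
□□■□>■
□□□■■□
□□□□□□
□□□□□□
step 18: □□□□□□
□□□□□□
□□□□□□
□□■□^■
□□■□□■
□□□■■□
□□□□□□
□□□□□□
step 19: □□□□□□
□□□□□□
□□□□□□
□□■□■>
□□■□□■
□□□■■□
□□□□□□
□□□□□□
step 20: □□□□□□
□□□□□□
□□□□□^
□□■□■□
□□■□□■
□□□■■□
□□□□□□
□□□□□□
step 21: □□□□□□
□□□□□□
>□□□□■
□□■□■□
□□■□□■
□□□■■□
□□□□□□
□□□□□□
step 22: □□□□□□
□□□□□□
■□□□□■
v□■□■□
□□■□□■
□□□■■□
□□□□□□
□□□□□□
step 23: □□□□□□
□□□□□□
■□□□□■
■□■□■<
□□■□□■
□□□■■□
□□□□□□
□□□□□□
step 24: □□□□□□
□□□□□□
■□□□□^
■□■□■■
□□■□□■
□□□■■□
□□□□□□
□□□□□□
step 25: □□□□□□
□□□□□□
■□□□<□
■□■□■■
□□■□□■
□□□■■□
□□□□□□
□□□□□□
step 26: □□□□□□
□□□□^□
■□□□■□
■□■□■■
□□■□□■
□□□■■□
□□□□□□
□□□□□□
step 27: □□□□□□
□□□□■>
■□□□■□
■□■□■■
□□■□□■
□□□■■□
□□□□□□
□□□□□□
step 28: □□□□□□
□□□□■■
■□□□■v
■□■□■■
□□■□□■
□□□■■□
□□□□□□
□□□□□□
step 29: □□□□□□
□□□□■■
■□□□<■
■□■□■■
□□■□□■
□□□■■□
□□□□□□
□□□□□□
step 30: □□□□□□
□□□□■■
■□□□□■
■□■□v■
□□■□□■
□□□■■□
□□□□□□
□□□□□□
step 31: □□□□□□
□□□□■■
■□□□□■
■□■□□>
□□■□□■
□□□■■□
□□□□□□
□□□□□□
step 32: □□□□□□
□□□□■■
■□□□□^
■□■□□□
□□■□□■
□□□■■□
□□□□□□
□□□□□□
step 33: □□□□□□
□□□□■■
■□□□<□
■□■□□□
□□■□□■
□□□■■□
□□□□□□
□□□□□□
step 34: □□□□□□
□□□□^■
■□□□■□
■□■□□□
□□■□□■
□□□■■□
□□□□□□
□□□□□□
step 35: □□□□□□
□□□<□■
■□□□■□
■□■□□□
□□■□□■
□□□■■□
□□□□□□
□□□□□□
step 36: □□□^□□
□□□■□■
■□□□■□
■□■□□□
□□■□□■
□□□■■□
□□□□□□
□□□□□□
step 37: □□□■>□
□□□■□■
■□□□■□
■□■□□□
□□■□□■
□□□■■□
□□□□□□
□□□□□□
step 38: □□□■■□
□□□■v■
■□□□■□
■□■□□□
□□■□□■
□□□■■□
□□□□□□
□□□□□□
step 39: □□□■■□
□□□<■■
■□□□■□
■□■□□□
□□■□□■
□□□■■□
□□□□□□
□□□□□□
step 40: □□□■■□
□□□□■■
■□□v■□
■□■□□□
□□■□□■
□□□■■□
□□□□□□
□□□□□□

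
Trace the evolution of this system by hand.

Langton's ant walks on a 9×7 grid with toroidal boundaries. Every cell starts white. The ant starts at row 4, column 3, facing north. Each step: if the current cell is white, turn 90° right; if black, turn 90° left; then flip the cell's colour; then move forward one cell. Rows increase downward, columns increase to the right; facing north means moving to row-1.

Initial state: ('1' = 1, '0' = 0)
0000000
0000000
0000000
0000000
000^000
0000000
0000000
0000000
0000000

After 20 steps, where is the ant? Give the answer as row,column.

6,1

[0] 0000000
0000000
0000000
0000000
000^000
0000000
0000000
0000000
0000000
[1] 0000000
0000000
0000000
0000000
0001>00
0000000
0000000
0000000
0000000
[2] 0000000
0000000
0000000
0000000
0001100
0000v00
0000000
0000000
0000000
[3] 0000000
0000000
0000000
0000000
0001100
000<100
0000000
0000000
0000000
[4] 0000000
0000000
0000000
0000000
000^100
0001100
0000000
0000000
0000000
[5] 0000000
0000000
0000000
0000000
00<0100
0001100
0000000
0000000
0000000
[6] 0000000
0000000
0000000
00^0000
0010100
0001100
0000000
0000000
0000000
[7] 0000000
0000000
0000000
001>000
0010100
0001100
0000000
0000000
0000000
[8] 0000000
0000000
0000000
0011000
001v100
0001100
0000000
0000000
0000000
[9] 0000000
0000000
0000000
0011000
00<1100
0001100
0000000
0000000
0000000
[10] 0000000
0000000
0000000
0011000
0001100
00v1100
0000000
0000000
0000000
[11] 0000000
0000000
0000000
0011000
0001100
0<11100
0000000
0000000
0000000
[12] 0000000
0000000
0000000
0011000
0^01100
0111100
0000000
0000000
0000000
[13] 0000000
0000000
0000000
0011000
01>1100
0111100
0000000
0000000
0000000
[14] 0000000
0000000
0000000
0011000
0111100
01v1100
0000000
0000000
0000000
[15] 0000000
0000000
0000000
0011000
0111100
010>100
0000000
0000000
0000000
[16] 0000000
0000000
0000000
0011000
011^100
0100100
0000000
0000000
0000000
[17] 0000000
0000000
0000000
0011000
01<0100
0100100
0000000
0000000
0000000
[18] 0000000
0000000
0000000
0011000
0100100
01v0100
0000000
0000000
0000000
[19] 0000000
0000000
0000000
0011000
0100100
0<10100
0000000
0000000
0000000
[20] 0000000
0000000
0000000
0011000
0100100
0010100
0v00000
0000000
0000000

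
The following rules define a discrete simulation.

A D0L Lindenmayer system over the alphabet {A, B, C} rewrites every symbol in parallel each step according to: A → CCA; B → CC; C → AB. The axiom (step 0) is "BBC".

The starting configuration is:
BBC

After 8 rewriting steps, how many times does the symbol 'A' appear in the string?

767

step 0: BBC
step 1: CCCCAB
step 2: ABABABABCCACC
step 3: CCACCCCACCCCACCCCACCABABCCAABAB
step 4: ABABCCAABABABABCCAABABABABCCAABABABABCCAABABCCACCCCACCABABCCACCACCCCACC
step 5: CCACCCCACCABABCCACCACCCCACCCCACCCCACCABABCCACCACCCCACCCCAC…BCCAABABABABCCAABABCCACCCCACCABABCCAABABCCAABABABABCCAABAB  (len 169)
step 6: ABABCCAABABABABCCAABABCCACCCCACCABABCCAABABCCAABABABABCCAA…BCCACCACCCCACCABABCCACCACCCCACCCCACCCCACCABABCCACCACCCCACC  (len 391)
step 7: CCACCCCACCABABCCACCACCCCACCCCACCCCACCABABCCACCACCCCACCABAB…BCCAABABABABCCAABABCCACCCCACCABABCCAABABCCAABABABABCCAABAB  (len 925)
step 8: ABABCCAABABABABCCAABABCCACCCCACCABABCCAABABCCAABABABABCCAA…BCCACCACCCCACCABABCCACCACCCCACCCCACCCCACCABABCCACCACCCCACC  (len 2151)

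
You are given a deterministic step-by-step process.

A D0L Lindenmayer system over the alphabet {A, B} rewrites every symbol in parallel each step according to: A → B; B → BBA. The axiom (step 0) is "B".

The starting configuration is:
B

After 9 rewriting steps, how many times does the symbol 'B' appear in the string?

2378

gen 0: B
gen 1: BBA
gen 2: BBABBAB
gen 3: BBABBABBBABBABBBA
gen 4: BBABBABBBABBABBBABBABBABBBABBABBBABBABBAB
gen 5: BBABBABBBABBABBBABBABBABBBABBABBBABBABBABBBABBABBBABBABBBABBABBABBBABBABBBABBABBABBBABBABBBABBABBBA
gen 6: BBABBABBBABBABBBABBABBABBBABBABBBABBABBABBBABBABBBABBABBBA…BBABBABBBABBABBBABBABBABBBABBABBBABBABBABBBABBABBBABBABBAB  (len 239)
gen 7: BBABBABBBABBABBBABBABBABBBABBABBBABBABBABBBABBABBBABBABBBA…BBABBABBBABBABBBABBABBABBBABBABBBABBABBABBBABBABBBABBABBBA  (len 577)
gen 8: BBABBABBBABBABBBABBABBABBBABBABBBABBABBABBBABBABBBABBABBBA…BBABBABBBABBABBBABBABBABBBABBABBBABBABBABBBABBABBBABBABBAB  (len 1393)
gen 9: BBABBABBBABBABBBABBABBABBBABBABBBABBABBABBBABBABBBABBABBBA…BBABBABBBABBABBBABBABBABBBABBABBBABBABBABBBABBABBBABBABBBA  (len 3363)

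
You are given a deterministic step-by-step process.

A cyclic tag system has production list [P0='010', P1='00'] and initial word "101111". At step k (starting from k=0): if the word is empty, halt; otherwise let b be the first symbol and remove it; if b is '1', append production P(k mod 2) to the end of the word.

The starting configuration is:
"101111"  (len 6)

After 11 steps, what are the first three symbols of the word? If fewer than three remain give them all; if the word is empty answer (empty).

k=0  "101111"  (len 6)
k=1  "01111010"  (len 8)
k=2  "1111010"  (len 7)
k=3  "111010010"  (len 9)
k=4  "1101001000"  (len 10)
k=5  "101001000010"  (len 12)
k=6  "0100100001000"  (len 13)
k=7  "100100001000"  (len 12)
k=8  "0010000100000"  (len 13)
k=9  "010000100000"  (len 12)
k=10  "10000100000"  (len 11)
k=11  "0000100000010"  (len 13)

000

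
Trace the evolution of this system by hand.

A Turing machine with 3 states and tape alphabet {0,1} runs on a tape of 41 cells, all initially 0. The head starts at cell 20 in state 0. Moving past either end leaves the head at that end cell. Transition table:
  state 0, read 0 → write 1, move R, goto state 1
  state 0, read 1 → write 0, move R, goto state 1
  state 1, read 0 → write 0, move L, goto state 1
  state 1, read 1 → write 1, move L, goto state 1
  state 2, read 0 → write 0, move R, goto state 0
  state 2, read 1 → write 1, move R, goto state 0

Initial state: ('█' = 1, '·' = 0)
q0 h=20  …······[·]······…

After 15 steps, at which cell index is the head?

[0] q0 h=20  …······[·]······…
[1] q1 h=21  …·····█[·]······…
[2] q1 h=20  …······[█]······…
[3] q1 h=19  …······[·]█·····…
[4] q1 h=18  …······[·]·█····…
[5] q1 h=17  …······[·]··█···…
[6] q1 h=16  …······[·]···█··…
[7] q1 h=15  …······[·]····█·…
[8] q1 h=14  …······[·]·····█…
[9] q1 h=13  …······[·]······…
[10] q1 h=12  …······[·]······…
[11] q1 h=11  …······[·]······…
[12] q1 h=10  …······[·]······…
[13] q1 h= 9  …······[·]······…
[14] q1 h= 8  …······[·]······…
[15] q1 h= 7  …······[·]······…

7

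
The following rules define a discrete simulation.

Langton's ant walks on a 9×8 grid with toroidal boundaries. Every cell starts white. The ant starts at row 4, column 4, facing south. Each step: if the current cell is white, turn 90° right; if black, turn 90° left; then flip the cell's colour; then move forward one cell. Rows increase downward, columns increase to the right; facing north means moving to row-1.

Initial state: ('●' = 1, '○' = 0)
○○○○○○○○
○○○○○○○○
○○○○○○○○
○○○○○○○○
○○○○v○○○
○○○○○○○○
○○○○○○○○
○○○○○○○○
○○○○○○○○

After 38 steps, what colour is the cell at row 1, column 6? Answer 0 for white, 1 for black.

1

[0] ○○○○○○○○
○○○○○○○○
○○○○○○○○
○○○○○○○○
○○○○v○○○
○○○○○○○○
○○○○○○○○
○○○○○○○○
○○○○○○○○
[1] ○○○○○○○○
○○○○○○○○
○○○○○○○○
○○○○○○○○
○○○<●○○○
○○○○○○○○
○○○○○○○○
○○○○○○○○
○○○○○○○○
[2] ○○○○○○○○
○○○○○○○○
○○○○○○○○
○○○^○○○○
○○○●●○○○
○○○○○○○○
○○○○○○○○
○○○○○○○○
○○○○○○○○
[3] ○○○○○○○○
○○○○○○○○
○○○○○○○○
○○○●>○○○
○○○●●○○○
○○○○○○○○
○○○○○○○○
○○○○○○○○
○○○○○○○○
[4] ○○○○○○○○
○○○○○○○○
○○○○○○○○
○○○●●○○○
○○○●v○○○
○○○○○○○○
○○○○○○○○
○○○○○○○○
○○○○○○○○
[5] ○○○○○○○○
○○○○○○○○
○○○○○○○○
○○○●●○○○
○○○●○>○○
○○○○○○○○
○○○○○○○○
○○○○○○○○
○○○○○○○○
[6] ○○○○○○○○
○○○○○○○○
○○○○○○○○
○○○●●○○○
○○○●○●○○
○○○○○v○○
○○○○○○○○
○○○○○○○○
○○○○○○○○
[7] ○○○○○○○○
○○○○○○○○
○○○○○○○○
○○○●●○○○
○○○●○●○○
○○○○<●○○
○○○○○○○○
○○○○○○○○
○○○○○○○○
[8] ○○○○○○○○
○○○○○○○○
○○○○○○○○
○○○●●○○○
○○○●^●○○
○○○○●●○○
○○○○○○○○
○○○○○○○○
○○○○○○○○
[9] ○○○○○○○○
○○○○○○○○
○○○○○○○○
○○○●●○○○
○○○●●>○○
○○○○●●○○
○○○○○○○○
○○○○○○○○
○○○○○○○○
[10] ○○○○○○○○
○○○○○○○○
○○○○○○○○
○○○●●^○○
○○○●●○○○
○○○○●●○○
○○○○○○○○
○○○○○○○○
○○○○○○○○
[11] ○○○○○○○○
○○○○○○○○
○○○○○○○○
○○○●●●>○
○○○●●○○○
○○○○●●○○
○○○○○○○○
○○○○○○○○
○○○○○○○○
[12] ○○○○○○○○
○○○○○○○○
○○○○○○○○
○○○●●●●○
○○○●●○v○
○○○○●●○○
○○○○○○○○
○○○○○○○○
○○○○○○○○
[13] ○○○○○○○○
○○○○○○○○
○○○○○○○○
○○○●●●●○
○○○●●<●○
○○○○●●○○
○○○○○○○○
○○○○○○○○
○○○○○○○○
[14] ○○○○○○○○
○○○○○○○○
○○○○○○○○
○○○●●^●○
○○○●●●●○
○○○○●●○○
○○○○○○○○
○○○○○○○○
○○○○○○○○
[15] ○○○○○○○○
○○○○○○○○
○○○○○○○○
○○○●<○●○
○○○●●●●○
○○○○●●○○
○○○○○○○○
○○○○○○○○
○○○○○○○○
[16] ○○○○○○○○
○○○○○○○○
○○○○○○○○
○○○●○○●○
○○○●v●●○
○○○○●●○○
○○○○○○○○
○○○○○○○○
○○○○○○○○
[17] ○○○○○○○○
○○○○○○○○
○○○○○○○○
○○○●○○●○
○○○●○>●○
○○○○●●○○
○○○○○○○○
○○○○○○○○
○○○○○○○○
[18] ○○○○○○○○
○○○○○○○○
○○○○○○○○
○○○●○^●○
○○○●○○●○
○○○○●●○○
○○○○○○○○
○○○○○○○○
○○○○○○○○
[19] ○○○○○○○○
○○○○○○○○
○○○○○○○○
○○○●○●>○
○○○●○○●○
○○○○●●○○
○○○○○○○○
○○○○○○○○
○○○○○○○○
[20] ○○○○○○○○
○○○○○○○○
○○○○○○^○
○○○●○●○○
○○○●○○●○
○○○○●●○○
○○○○○○○○
○○○○○○○○
○○○○○○○○
[21] ○○○○○○○○
○○○○○○○○
○○○○○○●>
○○○●○●○○
○○○●○○●○
○○○○●●○○
○○○○○○○○
○○○○○○○○
○○○○○○○○
[22] ○○○○○○○○
○○○○○○○○
○○○○○○●●
○○○●○●○v
○○○●○○●○
○○○○●●○○
○○○○○○○○
○○○○○○○○
○○○○○○○○
[23] ○○○○○○○○
○○○○○○○○
○○○○○○●●
○○○●○●<●
○○○●○○●○
○○○○●●○○
○○○○○○○○
○○○○○○○○
○○○○○○○○
[24] ○○○○○○○○
○○○○○○○○
○○○○○○^●
○○○●○●●●
○○○●○○●○
○○○○●●○○
○○○○○○○○
○○○○○○○○
○○○○○○○○
[25] ○○○○○○○○
○○○○○○○○
○○○○○<○●
○○○●○●●●
○○○●○○●○
○○○○●●○○
○○○○○○○○
○○○○○○○○
○○○○○○○○
[26] ○○○○○○○○
○○○○○^○○
○○○○○●○●
○○○●○●●●
○○○●○○●○
○○○○●●○○
○○○○○○○○
○○○○○○○○
○○○○○○○○
[27] ○○○○○○○○
○○○○○●>○
○○○○○●○●
○○○●○●●●
○○○●○○●○
○○○○●●○○
○○○○○○○○
○○○○○○○○
○○○○○○○○
[28] ○○○○○○○○
○○○○○●●○
○○○○○●v●
○○○●○●●●
○○○●○○●○
○○○○●●○○
○○○○○○○○
○○○○○○○○
○○○○○○○○
[29] ○○○○○○○○
○○○○○●●○
○○○○○<●●
○○○●○●●●
○○○●○○●○
○○○○●●○○
○○○○○○○○
○○○○○○○○
○○○○○○○○
[30] ○○○○○○○○
○○○○○●●○
○○○○○○●●
○○○●○v●●
○○○●○○●○
○○○○●●○○
○○○○○○○○
○○○○○○○○
○○○○○○○○
[31] ○○○○○○○○
○○○○○●●○
○○○○○○●●
○○○●○○>●
○○○●○○●○
○○○○●●○○
○○○○○○○○
○○○○○○○○
○○○○○○○○
[32] ○○○○○○○○
○○○○○●●○
○○○○○○^●
○○○●○○○●
○○○●○○●○
○○○○●●○○
○○○○○○○○
○○○○○○○○
○○○○○○○○
[33] ○○○○○○○○
○○○○○●●○
○○○○○<○●
○○○●○○○●
○○○●○○●○
○○○○●●○○
○○○○○○○○
○○○○○○○○
○○○○○○○○
[34] ○○○○○○○○
○○○○○^●○
○○○○○●○●
○○○●○○○●
○○○●○○●○
○○○○●●○○
○○○○○○○○
○○○○○○○○
○○○○○○○○
[35] ○○○○○○○○
○○○○<○●○
○○○○○●○●
○○○●○○○●
○○○●○○●○
○○○○●●○○
○○○○○○○○
○○○○○○○○
○○○○○○○○
[36] ○○○○^○○○
○○○○●○●○
○○○○○●○●
○○○●○○○●
○○○●○○●○
○○○○●●○○
○○○○○○○○
○○○○○○○○
○○○○○○○○
[37] ○○○○●>○○
○○○○●○●○
○○○○○●○●
○○○●○○○●
○○○●○○●○
○○○○●●○○
○○○○○○○○
○○○○○○○○
○○○○○○○○
[38] ○○○○●●○○
○○○○●v●○
○○○○○●○●
○○○●○○○●
○○○●○○●○
○○○○●●○○
○○○○○○○○
○○○○○○○○
○○○○○○○○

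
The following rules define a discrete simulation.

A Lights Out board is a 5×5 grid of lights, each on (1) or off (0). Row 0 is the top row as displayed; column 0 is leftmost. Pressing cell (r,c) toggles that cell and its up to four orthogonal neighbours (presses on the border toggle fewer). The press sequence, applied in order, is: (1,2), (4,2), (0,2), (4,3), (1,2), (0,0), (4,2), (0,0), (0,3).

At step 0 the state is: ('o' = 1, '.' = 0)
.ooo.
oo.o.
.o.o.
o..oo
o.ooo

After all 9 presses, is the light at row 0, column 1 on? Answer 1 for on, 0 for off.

0

0) .ooo.
oo.o.
.o.o.
o..oo
o.ooo
1) .o.o.
o.o..
.ooo.
o..oo
o.ooo
2) .o.o.
o.o..
.ooo.
o.ooo
oo..o
3) ..o..
o....
.ooo.
o.ooo
oo..o
4) ..o..
o....
.ooo.
o.o.o
oooo.
5) .....
oooo.
.o.o.
o.o.o
oooo.
6) oo...
.ooo.
.o.o.
o.o.o
oooo.
7) oo...
.ooo.
.o.o.
o...o
o....
8) .....
oooo.
.o.o.
o...o
o....
9) ..ooo
ooo..
.o.o.
o...o
o....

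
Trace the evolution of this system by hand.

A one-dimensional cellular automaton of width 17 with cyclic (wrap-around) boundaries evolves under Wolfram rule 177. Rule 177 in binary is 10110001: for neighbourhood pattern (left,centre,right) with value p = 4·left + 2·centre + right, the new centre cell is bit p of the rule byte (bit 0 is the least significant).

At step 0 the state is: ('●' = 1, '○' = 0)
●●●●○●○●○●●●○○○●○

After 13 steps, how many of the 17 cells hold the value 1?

7

[0] ●●●●○●○●○●●●○○○●○
[1] ○●●○●○●○●○●○●●○○●
[2] ●○○●○●○●○●○●○○●○○
[3] ○●○○●○●○●○●○●○○●○
[4] ○○●○○●○●○●○●○●○○●
[5] ●○○●○○●○●○●○●○●○○
[6] ○●○○●○○●○●○●○●○●○
[7] ○○●○○●○○●○●○●○●○●
[8] ●○○●○○●○○●○●○●○●○
[9] ○●○○●○○●○○●○●○●○●
[10] ●○●○○●○○●○○●○●○●○
[11] ○●○●○○●○○●○○●○●○●
[12] ●○●○●○○●○○●○○●○●○
[13] ○●○●○●○○●○○●○○●○●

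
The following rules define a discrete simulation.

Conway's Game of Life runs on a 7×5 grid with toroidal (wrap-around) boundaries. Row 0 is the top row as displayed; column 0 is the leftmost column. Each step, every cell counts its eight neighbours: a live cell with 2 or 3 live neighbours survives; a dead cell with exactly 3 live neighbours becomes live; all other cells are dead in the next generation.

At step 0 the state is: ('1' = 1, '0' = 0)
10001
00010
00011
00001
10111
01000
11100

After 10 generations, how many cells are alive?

10

0) 10001
00010
00011
00001
10111
01000
11100
1) 10111
10010
00011
00100
11111
00000
00101
2) 10100
11000
00111
00000
11111
00000
11101
3) 00110
10000
11111
00000
11111
00000
10111
4) 10100
10000
11111
00000
11111
00000
01101
5) 10111
00000
11111
00000
11111
00000
11110
6) 10000
00000
11111
00000
11111
00000
10000
7) 00000
00110
11111
00000
11111
00110
00000
8) 00000
10000
11001
00000
11001
10000
00000
9) 00000
11001
11001
00000
11001
11001
00000
10) 10000
01001
01001
00000
01001
01001
10000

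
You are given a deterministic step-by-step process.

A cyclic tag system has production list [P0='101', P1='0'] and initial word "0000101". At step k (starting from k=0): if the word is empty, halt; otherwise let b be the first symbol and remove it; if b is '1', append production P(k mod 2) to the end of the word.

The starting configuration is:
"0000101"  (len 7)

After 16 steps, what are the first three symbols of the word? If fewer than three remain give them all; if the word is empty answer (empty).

011

step 0: "0000101"  (len 7)
step 1: "000101"  (len 6)
step 2: "00101"  (len 5)
step 3: "0101"  (len 4)
step 4: "101"  (len 3)
step 5: "01101"  (len 5)
step 6: "1101"  (len 4)
step 7: "101101"  (len 6)
step 8: "011010"  (len 6)
step 9: "11010"  (len 5)
step 10: "10100"  (len 5)
step 11: "0100101"  (len 7)
step 12: "100101"  (len 6)
step 13: "00101101"  (len 8)
step 14: "0101101"  (len 7)
step 15: "101101"  (len 6)
step 16: "011010"  (len 6)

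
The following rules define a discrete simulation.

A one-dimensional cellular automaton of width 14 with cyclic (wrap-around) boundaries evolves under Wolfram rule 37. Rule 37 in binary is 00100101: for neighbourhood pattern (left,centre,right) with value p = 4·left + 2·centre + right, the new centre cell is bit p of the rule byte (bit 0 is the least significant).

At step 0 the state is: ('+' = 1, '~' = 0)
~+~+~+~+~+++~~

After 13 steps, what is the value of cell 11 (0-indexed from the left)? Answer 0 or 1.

0) ~+~+~+~+~+++~~
1) ~++++++++~~~~+
2) +~~~~~~~~~++~+
3) ~~+++++++~~~+~
4) +~~~~~~~~~+~+~
5) +~+++++++~++++
6) ~+~~~~~~~+~~~~
7) ~+~+++++~+~+++
8) +++~~~~~+++~~~
9) ~~~~+++~~~~~+~
10) +++~~~~~+++~+~
11) ~~~~+++~~~~+++
12) ~++~~~~~++~~~~
13) ~~~~+++~~~~+++

1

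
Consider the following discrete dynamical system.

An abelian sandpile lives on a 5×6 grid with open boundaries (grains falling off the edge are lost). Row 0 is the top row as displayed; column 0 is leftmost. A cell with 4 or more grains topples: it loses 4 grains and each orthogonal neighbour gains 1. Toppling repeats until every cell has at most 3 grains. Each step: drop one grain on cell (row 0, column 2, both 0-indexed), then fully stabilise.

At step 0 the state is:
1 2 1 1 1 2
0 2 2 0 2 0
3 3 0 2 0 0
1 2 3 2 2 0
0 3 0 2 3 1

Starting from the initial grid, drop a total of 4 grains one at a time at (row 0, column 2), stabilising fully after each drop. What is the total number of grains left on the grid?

0) 1 2 1 1 1 2
0 2 2 0 2 0
3 3 0 2 0 0
1 2 3 2 2 0
0 3 0 2 3 1
1) 1 2 2 1 1 2
0 2 2 0 2 0
3 3 0 2 0 0
1 2 3 2 2 0
0 3 0 2 3 1
2) 1 2 3 1 1 2
0 2 2 0 2 0
3 3 0 2 0 0
1 2 3 2 2 0
0 3 0 2 3 1
3) 1 3 0 2 1 2
0 2 3 0 2 0
3 3 0 2 0 0
1 2 3 2 2 0
0 3 0 2 3 1
4) 1 3 1 2 1 2
0 2 3 0 2 0
3 3 0 2 0 0
1 2 3 2 2 0
0 3 0 2 3 1

44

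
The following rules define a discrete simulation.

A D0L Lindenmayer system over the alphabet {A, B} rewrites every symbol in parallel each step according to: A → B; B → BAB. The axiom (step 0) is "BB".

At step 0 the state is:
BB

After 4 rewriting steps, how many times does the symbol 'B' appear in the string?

58

k=0  BB
k=1  BABBAB
k=2  BABBBABBABBBAB
k=3  BABBBABBABBABBBABBABBBABBABBABBBAB
k=4  BABBBABBABBABBBABBABBBABBABBBABBABBABBBABBABBBABBABBABBBABBABBBABBABBBABBABBABBBAB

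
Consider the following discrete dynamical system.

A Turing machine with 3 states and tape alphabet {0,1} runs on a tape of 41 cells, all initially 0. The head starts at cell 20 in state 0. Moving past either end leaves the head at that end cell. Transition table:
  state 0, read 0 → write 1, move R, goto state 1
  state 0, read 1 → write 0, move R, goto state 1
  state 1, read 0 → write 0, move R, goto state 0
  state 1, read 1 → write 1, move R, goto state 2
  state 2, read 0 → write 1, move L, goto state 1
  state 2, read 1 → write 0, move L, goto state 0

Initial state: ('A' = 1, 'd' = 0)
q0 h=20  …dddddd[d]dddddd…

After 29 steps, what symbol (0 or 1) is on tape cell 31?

0

[0] q0 h=20  …dddddd[d]dddddd…
[1] q1 h=21  …dddddA[d]dddddd…
[2] q0 h=22  …ddddAd[d]dddddd…
[3] q1 h=23  …dddAdA[d]dddddd…
[4] q0 h=24  …ddAdAd[d]dddddd…
[5] q1 h=25  …dAdAdA[d]dddddd…
[6] q0 h=26  …AdAdAd[d]dddddd…
[7] q1 h=27  …dAdAdA[d]dddddd…
[8] q0 h=28  …AdAdAd[d]dddddd…
[9] q1 h=29  …dAdAdA[d]dddddd…
[10] q0 h=30  …AdAdAd[d]dddddd…
[11] q1 h=31  …dAdAdA[d]dddddd…
[12] q0 h=32  …AdAdAd[d]dddddd…
[13] q1 h=33  …dAdAdA[d]dddddd…
[14] q0 h=34  …AdAdAd[d]dddddd|
[15] q1 h=35  …dAdAdA[d]ddddd|
[16] q0 h=36  …AdAdAd[d]dddd|
[17] q1 h=37  …dAdAdA[d]ddd|
[18] q0 h=38  …AdAdAd[d]dd|
[19] q1 h=39  …dAdAdA[d]d|
[20] q0 h=40  …AdAdAd[d]|
[21] q1 h=40  …AdAdAd[A]|
[22] q2 h=40  …AdAdAd[A]|
[23] q0 h=39  …dAdAdA[d]d|
[24] q1 h=40  …AdAdAA[d]|
[25] q0 h=40  …AdAdAA[d]|
[26] q1 h=40  …AdAdAA[A]|
[27] q2 h=40  …AdAdAA[A]|
[28] q0 h=39  …dAdAdA[A]d|
[29] q1 h=40  …AdAdAd[d]|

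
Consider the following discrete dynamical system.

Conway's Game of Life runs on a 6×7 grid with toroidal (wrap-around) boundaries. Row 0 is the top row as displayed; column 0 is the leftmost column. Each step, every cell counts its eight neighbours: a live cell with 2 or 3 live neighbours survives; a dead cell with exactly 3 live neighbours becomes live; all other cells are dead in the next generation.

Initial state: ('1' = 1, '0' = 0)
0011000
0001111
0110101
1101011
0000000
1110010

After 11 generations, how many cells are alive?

0) 0011000
0001111
0110101
1101011
0000000
1110010
1) 1000000
1100001
0100000
0101111
0000110
0111000
2) 0000001
0100001
0100100
1011001
1100001
0111100
3) 0101010
0000010
0101011
0011011
0000111
0111011
4) 1101010
1000010
1001000
0011000
0100000
0101000
5) 1100000
1010000
0111101
0111000
0101000
0100100
6) 1010000
0000001
0000100
0000000
1101100
0100000
7) 1100000
0000000
0000000
0001100
1110000
0001000
8) 0000000
0000000
0000000
0111000
0110100
0000000
9) 0000000
0000000
0010000
0101000
0100000
0000000
10) 0000000
0000000
0010000
0100000
0010000
0000000
11) 0000000
0000000
0000000
0110000
0000000
0000000

2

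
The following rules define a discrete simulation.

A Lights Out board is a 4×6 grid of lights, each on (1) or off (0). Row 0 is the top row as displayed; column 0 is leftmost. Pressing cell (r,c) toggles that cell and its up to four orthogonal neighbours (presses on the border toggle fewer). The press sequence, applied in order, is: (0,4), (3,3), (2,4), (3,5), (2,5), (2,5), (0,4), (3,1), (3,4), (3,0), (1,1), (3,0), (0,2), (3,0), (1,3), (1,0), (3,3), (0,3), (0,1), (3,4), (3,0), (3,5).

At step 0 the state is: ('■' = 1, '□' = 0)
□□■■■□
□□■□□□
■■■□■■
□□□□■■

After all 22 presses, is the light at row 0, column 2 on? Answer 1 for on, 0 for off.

0

t=0: □□■■■□
□□■□□□
■■■□■■
□□□□■■
t=1: □□■□□■
□□■□■□
■■■□■■
□□□□■■
t=2: □□■□□■
□□■□■□
■■■■■■
□□■■□■
t=3: □□■□□■
□□■□□□
■■■□□□
□□■■■■
t=4: □□■□□■
□□■□□□
■■■□□■
□□■■□□
t=5: □□■□□■
□□■□□■
■■■□■□
□□■■□■
t=6: □□■□□■
□□■□□□
■■■□□■
□□■■□□
t=7: □□■■■□
□□■□■□
■■■□□■
□□■■□□
t=8: □□■■■□
□□■□■□
■□■□□■
■■□■□□
t=9: □□■■■□
□□■□■□
■□■□■■
■■□□■■
t=10: □□■■■□
□□■□■□
□□■□■■
□□□□■■
t=11: □■■■■□
■■□□■□
□■■□■■
□□□□■■
t=12: □■■■■□
■■□□■□
■■■□■■
■■□□■■
t=13: □□□□■□
■■■□■□
■■■□■■
■■□□■■
t=14: □□□□■□
■■■□■□
□■■□■■
□□□□■■
t=15: □□□■■□
■■□■□□
□■■■■■
□□□□■■
t=16: ■□□■■□
□□□■□□
■■■■■■
□□□□■■
t=17: ■□□■■□
□□□■□□
■■■□■■
□□■■□■
t=18: ■□■□□□
□□□□□□
■■■□■■
□□■■□■
t=19: □■□□□□
□■□□□□
■■■□■■
□□■■□■
t=20: □■□□□□
□■□□□□
■■■□□■
□□■□■□
t=21: □■□□□□
□■□□□□
□■■□□■
■■■□■□
t=22: □■□□□□
□■□□□□
□■■□□□
■■■□□■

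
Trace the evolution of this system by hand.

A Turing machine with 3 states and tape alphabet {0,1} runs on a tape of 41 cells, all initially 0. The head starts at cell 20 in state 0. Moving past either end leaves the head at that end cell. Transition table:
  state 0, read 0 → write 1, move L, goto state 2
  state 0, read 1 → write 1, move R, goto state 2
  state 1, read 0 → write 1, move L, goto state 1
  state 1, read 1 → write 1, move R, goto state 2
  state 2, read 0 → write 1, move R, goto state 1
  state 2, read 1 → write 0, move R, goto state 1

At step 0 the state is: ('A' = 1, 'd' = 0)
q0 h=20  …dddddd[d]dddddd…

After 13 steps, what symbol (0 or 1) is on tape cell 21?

step 0: q0 h=20  …dddddd[d]dddddd…
step 1: q2 h=19  …dddddd[d]Addddd…
step 2: q1 h=20  …dddddA[A]dddddd…
step 3: q2 h=21  …ddddAA[d]dddddd…
step 4: q1 h=22  …dddAAA[d]dddddd…
step 5: q1 h=21  …ddddAA[A]Addddd…
step 6: q2 h=22  …dddAAA[A]dddddd…
step 7: q1 h=23  …ddAAAd[d]dddddd…
step 8: q1 h=22  …dddAAA[d]Addddd…
step 9: q1 h=21  …ddddAA[A]AAdddd…
step 10: q2 h=22  …dddAAA[A]Addddd…
step 11: q1 h=23  …ddAAAd[A]dddddd…
step 12: q2 h=24  …dAAAdA[d]dddddd…
step 13: q1 h=25  …AAAdAA[d]dddddd…

1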